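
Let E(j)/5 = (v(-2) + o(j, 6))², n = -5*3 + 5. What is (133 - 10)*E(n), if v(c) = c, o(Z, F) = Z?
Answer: 88560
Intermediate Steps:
n = -10 (n = -15 + 5 = -10)
E(j) = 5*(-2 + j)²
(133 - 10)*E(n) = (133 - 10)*(5*(-2 - 10)²) = 123*(5*(-12)²) = 123*(5*144) = 123*720 = 88560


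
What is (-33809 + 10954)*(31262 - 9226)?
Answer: -503632780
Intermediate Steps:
(-33809 + 10954)*(31262 - 9226) = -22855*22036 = -503632780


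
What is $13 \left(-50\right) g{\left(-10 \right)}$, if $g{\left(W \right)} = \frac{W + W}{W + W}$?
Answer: $-650$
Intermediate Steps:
$g{\left(W \right)} = 1$ ($g{\left(W \right)} = \frac{2 W}{2 W} = 2 W \frac{1}{2 W} = 1$)
$13 \left(-50\right) g{\left(-10 \right)} = 13 \left(-50\right) 1 = \left(-650\right) 1 = -650$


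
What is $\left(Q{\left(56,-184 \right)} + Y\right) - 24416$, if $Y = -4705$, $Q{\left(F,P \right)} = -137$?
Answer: $-29258$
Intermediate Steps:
$\left(Q{\left(56,-184 \right)} + Y\right) - 24416 = \left(-137 - 4705\right) - 24416 = -4842 - 24416 = -29258$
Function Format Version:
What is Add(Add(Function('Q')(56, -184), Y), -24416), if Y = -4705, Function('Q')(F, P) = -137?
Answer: -29258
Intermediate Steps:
Add(Add(Function('Q')(56, -184), Y), -24416) = Add(Add(-137, -4705), -24416) = Add(-4842, -24416) = -29258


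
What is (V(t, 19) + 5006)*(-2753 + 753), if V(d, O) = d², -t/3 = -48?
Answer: -51484000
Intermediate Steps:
t = 144 (t = -3*(-48) = 144)
(V(t, 19) + 5006)*(-2753 + 753) = (144² + 5006)*(-2753 + 753) = (20736 + 5006)*(-2000) = 25742*(-2000) = -51484000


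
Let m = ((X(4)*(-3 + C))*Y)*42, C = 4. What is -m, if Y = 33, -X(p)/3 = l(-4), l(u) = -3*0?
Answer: 0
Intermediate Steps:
l(u) = 0
X(p) = 0 (X(p) = -3*0 = 0)
m = 0 (m = ((0*(-3 + 4))*33)*42 = ((0*1)*33)*42 = (0*33)*42 = 0*42 = 0)
-m = -1*0 = 0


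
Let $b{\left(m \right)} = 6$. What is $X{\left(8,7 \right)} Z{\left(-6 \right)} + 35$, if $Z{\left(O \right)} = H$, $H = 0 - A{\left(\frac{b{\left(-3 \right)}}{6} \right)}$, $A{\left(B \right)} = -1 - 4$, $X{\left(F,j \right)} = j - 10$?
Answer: $20$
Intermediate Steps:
$X{\left(F,j \right)} = -10 + j$
$A{\left(B \right)} = -5$ ($A{\left(B \right)} = -1 - 4 = -5$)
$H = 5$ ($H = 0 - -5 = 0 + 5 = 5$)
$Z{\left(O \right)} = 5$
$X{\left(8,7 \right)} Z{\left(-6 \right)} + 35 = \left(-10 + 7\right) 5 + 35 = \left(-3\right) 5 + 35 = -15 + 35 = 20$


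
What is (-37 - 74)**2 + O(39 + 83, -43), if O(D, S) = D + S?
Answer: 12400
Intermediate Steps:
(-37 - 74)**2 + O(39 + 83, -43) = (-37 - 74)**2 + ((39 + 83) - 43) = (-111)**2 + (122 - 43) = 12321 + 79 = 12400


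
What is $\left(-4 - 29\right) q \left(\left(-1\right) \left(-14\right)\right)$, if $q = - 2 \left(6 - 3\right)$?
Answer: $2772$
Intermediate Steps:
$q = -6$ ($q = \left(-2\right) 3 = -6$)
$\left(-4 - 29\right) q \left(\left(-1\right) \left(-14\right)\right) = \left(-4 - 29\right) \left(-6\right) \left(\left(-1\right) \left(-14\right)\right) = \left(-33\right) \left(-6\right) 14 = 198 \cdot 14 = 2772$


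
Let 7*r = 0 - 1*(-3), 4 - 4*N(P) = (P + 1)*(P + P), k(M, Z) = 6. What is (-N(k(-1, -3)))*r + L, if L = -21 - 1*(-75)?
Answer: 438/7 ≈ 62.571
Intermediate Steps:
L = 54 (L = -21 + 75 = 54)
N(P) = 1 - P*(1 + P)/2 (N(P) = 1 - (P + 1)*(P + P)/4 = 1 - (1 + P)*2*P/4 = 1 - P*(1 + P)/2)
r = 3/7 (r = (0 - 1*(-3))/7 = (0 + 3)/7 = (⅐)*3 = 3/7 ≈ 0.42857)
(-N(k(-1, -3)))*r + L = -(1 - ½*6 - ½*6²)*(3/7) + 54 = -(1 - 3 - ½*36)*(3/7) + 54 = -(1 - 3 - 18)*(3/7) + 54 = -1*(-20)*(3/7) + 54 = 20*(3/7) + 54 = 60/7 + 54 = 438/7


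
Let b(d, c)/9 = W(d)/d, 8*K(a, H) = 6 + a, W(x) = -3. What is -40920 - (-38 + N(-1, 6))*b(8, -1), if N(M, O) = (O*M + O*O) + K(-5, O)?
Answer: -2620581/64 ≈ -40947.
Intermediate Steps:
K(a, H) = ¾ + a/8 (K(a, H) = (6 + a)/8 = ¾ + a/8)
b(d, c) = -27/d (b(d, c) = 9*(-3/d) = -27/d)
N(M, O) = ⅛ + O² + M*O (N(M, O) = (O*M + O*O) + (¾ + (⅛)*(-5)) = (M*O + O²) + (¾ - 5/8) = (O² + M*O) + ⅛ = ⅛ + O² + M*O)
-40920 - (-38 + N(-1, 6))*b(8, -1) = -40920 - (-38 + (⅛ + 6² - 1*6))*(-27/8) = -40920 - (-38 + (⅛ + 36 - 6))*(-27*⅛) = -40920 - (-38 + 241/8)*(-27)/8 = -40920 - (-63)*(-27)/(8*8) = -40920 - 1*1701/64 = -40920 - 1701/64 = -2620581/64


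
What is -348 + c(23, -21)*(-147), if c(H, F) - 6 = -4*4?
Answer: 1122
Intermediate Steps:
c(H, F) = -10 (c(H, F) = 6 - 4*4 = 6 - 16 = -10)
-348 + c(23, -21)*(-147) = -348 - 10*(-147) = -348 + 1470 = 1122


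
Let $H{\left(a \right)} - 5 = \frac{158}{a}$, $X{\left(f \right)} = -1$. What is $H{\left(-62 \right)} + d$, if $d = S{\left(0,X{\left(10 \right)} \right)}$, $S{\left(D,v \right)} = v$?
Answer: $\frac{45}{31} \approx 1.4516$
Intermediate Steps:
$H{\left(a \right)} = 5 + \frac{158}{a}$
$d = -1$
$H{\left(-62 \right)} + d = \left(5 + \frac{158}{-62}\right) - 1 = \left(5 + 158 \left(- \frac{1}{62}\right)\right) - 1 = \left(5 - \frac{79}{31}\right) - 1 = \frac{76}{31} - 1 = \frac{45}{31}$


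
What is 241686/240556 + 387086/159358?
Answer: 765293357/222875134 ≈ 3.4337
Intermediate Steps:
241686/240556 + 387086/159358 = 241686*(1/240556) + 387086*(1/159358) = 120843/120278 + 4501/1853 = 765293357/222875134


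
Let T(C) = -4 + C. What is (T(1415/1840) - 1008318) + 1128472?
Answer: 44215483/368 ≈ 1.2015e+5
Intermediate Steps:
(T(1415/1840) - 1008318) + 1128472 = ((-4 + 1415/1840) - 1008318) + 1128472 = ((-4 + 1415*(1/1840)) - 1008318) + 1128472 = ((-4 + 283/368) - 1008318) + 1128472 = (-1189/368 - 1008318) + 1128472 = -371062213/368 + 1128472 = 44215483/368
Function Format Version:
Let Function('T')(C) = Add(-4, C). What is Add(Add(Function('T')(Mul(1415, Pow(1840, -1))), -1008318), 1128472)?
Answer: Rational(44215483, 368) ≈ 1.2015e+5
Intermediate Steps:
Add(Add(Function('T')(Mul(1415, Pow(1840, -1))), -1008318), 1128472) = Add(Add(Add(-4, Mul(1415, Pow(1840, -1))), -1008318), 1128472) = Add(Add(Add(-4, Mul(1415, Rational(1, 1840))), -1008318), 1128472) = Add(Add(Add(-4, Rational(283, 368)), -1008318), 1128472) = Add(Add(Rational(-1189, 368), -1008318), 1128472) = Add(Rational(-371062213, 368), 1128472) = Rational(44215483, 368)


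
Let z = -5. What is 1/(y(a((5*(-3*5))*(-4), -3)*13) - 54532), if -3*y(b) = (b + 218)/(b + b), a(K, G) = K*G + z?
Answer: -23530/1283141809 ≈ -1.8338e-5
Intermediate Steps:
a(K, G) = -5 + G*K (a(K, G) = K*G - 5 = G*K - 5 = -5 + G*K)
y(b) = -(218 + b)/(6*b) (y(b) = -(b + 218)/(3*(b + b)) = -(218 + b)/(3*(2*b)) = -(218 + b)*1/(2*b)/3 = -(218 + b)/(6*b))
1/(y(a((5*(-3*5))*(-4), -3)*13) - 54532) = 1/((-218 - (-5 - 3*5*(-3*5)*(-4))*13)/(6*(((-5 - 3*5*(-3*5)*(-4))*13))) - 54532) = 1/((-218 - (-5 - 3*5*(-15)*(-4))*13)/(6*(((-5 - 3*5*(-15)*(-4))*13))) - 54532) = 1/((-218 - (-5 - (-225)*(-4))*13)/(6*(((-5 - (-225)*(-4))*13))) - 54532) = 1/((-218 - (-5 - 3*300)*13)/(6*(((-5 - 3*300)*13))) - 54532) = 1/((-218 - (-5 - 900)*13)/(6*(((-5 - 900)*13))) - 54532) = 1/((-218 - (-905)*13)/(6*((-905*13))) - 54532) = 1/((⅙)*(-218 - 1*(-11765))/(-11765) - 54532) = 1/((⅙)*(-1/11765)*(-218 + 11765) - 54532) = 1/((⅙)*(-1/11765)*11547 - 54532) = 1/(-3849/23530 - 54532) = 1/(-1283141809/23530) = -23530/1283141809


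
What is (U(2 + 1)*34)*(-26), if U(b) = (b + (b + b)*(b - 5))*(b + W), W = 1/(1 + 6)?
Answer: 175032/7 ≈ 25005.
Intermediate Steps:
W = ⅐ (W = 1/7 = ⅐ ≈ 0.14286)
U(b) = (⅐ + b)*(b + 2*b*(-5 + b)) (U(b) = (b + (b + b)*(b - 5))*(b + ⅐) = (b + (2*b)*(-5 + b))*(⅐ + b) = (b + 2*b*(-5 + b))*(⅐ + b) = (⅐ + b)*(b + 2*b*(-5 + b)))
(U(2 + 1)*34)*(-26) = (((2 + 1)*(-9 - 61*(2 + 1) + 14*(2 + 1)²)/7)*34)*(-26) = (((⅐)*3*(-9 - 61*3 + 14*3²))*34)*(-26) = (((⅐)*3*(-9 - 183 + 14*9))*34)*(-26) = (((⅐)*3*(-9 - 183 + 126))*34)*(-26) = (((⅐)*3*(-66))*34)*(-26) = -198/7*34*(-26) = -6732/7*(-26) = 175032/7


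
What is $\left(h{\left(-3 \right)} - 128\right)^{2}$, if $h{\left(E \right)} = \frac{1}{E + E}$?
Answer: $\frac{591361}{36} \approx 16427.0$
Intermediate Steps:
$h{\left(E \right)} = \frac{1}{2 E}$
$\left(h{\left(-3 \right)} - 128\right)^{2} = \left(\frac{1}{2 \left(-3\right)} - 128\right)^{2} = \left(\frac{1}{2} \left(- \frac{1}{3}\right) - 128\right)^{2} = \left(- \frac{1}{6} - 128\right)^{2} = \left(- \frac{769}{6}\right)^{2} = \frac{591361}{36}$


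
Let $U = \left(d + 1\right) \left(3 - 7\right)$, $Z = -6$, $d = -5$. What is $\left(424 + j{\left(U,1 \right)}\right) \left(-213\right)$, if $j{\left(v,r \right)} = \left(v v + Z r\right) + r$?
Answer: $-143775$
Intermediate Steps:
$U = 16$ ($U = \left(-5 + 1\right) \left(3 - 7\right) = \left(-4\right) \left(-4\right) = 16$)
$j{\left(v,r \right)} = v^{2} - 5 r$ ($j{\left(v,r \right)} = \left(v v - 6 r\right) + r = \left(v^{2} - 6 r\right) + r = v^{2} - 5 r$)
$\left(424 + j{\left(U,1 \right)}\right) \left(-213\right) = \left(424 + \left(16^{2} - 5\right)\right) \left(-213\right) = \left(424 + \left(256 - 5\right)\right) \left(-213\right) = \left(424 + 251\right) \left(-213\right) = 675 \left(-213\right) = -143775$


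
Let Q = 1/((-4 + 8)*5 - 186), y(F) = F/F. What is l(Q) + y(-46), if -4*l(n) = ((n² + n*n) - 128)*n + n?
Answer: 7398787/9148592 ≈ 0.80873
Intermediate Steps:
y(F) = 1
Q = -1/166 (Q = 1/(4*5 - 186) = 1/(20 - 186) = 1/(-166) = -1/166 ≈ -0.0060241)
l(n) = -n/4 - n*(-128 + 2*n²)/4 (l(n) = -(((n² + n*n) - 128)*n + n)/4 = -(((n² + n²) - 128)*n + n)/4 = -((2*n² - 128)*n + n)/4 = -((-128 + 2*n²)*n + n)/4 = -(n*(-128 + 2*n²) + n)/4 = -(n + n*(-128 + 2*n²))/4 = -n/4 - n*(-128 + 2*n²)/4)
l(Q) + y(-46) = (¼)*(-1/166)*(127 - 2*(-1/166)²) + 1 = (¼)*(-1/166)*(127 - 2*1/27556) + 1 = (¼)*(-1/166)*(127 - 1/13778) + 1 = (¼)*(-1/166)*(1749805/13778) + 1 = -1749805/9148592 + 1 = 7398787/9148592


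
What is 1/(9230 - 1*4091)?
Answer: 1/5139 ≈ 0.00019459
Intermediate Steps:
1/(9230 - 1*4091) = 1/(9230 - 4091) = 1/5139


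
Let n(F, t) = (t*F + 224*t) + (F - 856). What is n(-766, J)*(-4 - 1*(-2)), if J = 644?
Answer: 701340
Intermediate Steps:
n(F, t) = -856 + F + 224*t + F*t (n(F, t) = (F*t + 224*t) + (-856 + F) = (224*t + F*t) + (-856 + F) = -856 + F + 224*t + F*t)
n(-766, J)*(-4 - 1*(-2)) = (-856 - 766 + 224*644 - 766*644)*(-4 - 1*(-2)) = (-856 - 766 + 144256 - 493304)*(-4 + 2) = -350670*(-2) = 701340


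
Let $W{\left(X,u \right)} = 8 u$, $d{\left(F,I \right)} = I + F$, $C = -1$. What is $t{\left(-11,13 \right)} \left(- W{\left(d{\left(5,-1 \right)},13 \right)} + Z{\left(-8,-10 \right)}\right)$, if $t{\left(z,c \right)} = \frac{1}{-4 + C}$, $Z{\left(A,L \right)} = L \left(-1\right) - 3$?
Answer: $\frac{97}{5} \approx 19.4$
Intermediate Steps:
$Z{\left(A,L \right)} = -3 - L$ ($Z{\left(A,L \right)} = - L - 3 = -3 - L$)
$d{\left(F,I \right)} = F + I$
$t{\left(z,c \right)} = - \frac{1}{5}$ ($t{\left(z,c \right)} = \frac{1}{-4 - 1} = \frac{1}{-5} = - \frac{1}{5}$)
$t{\left(-11,13 \right)} \left(- W{\left(d{\left(5,-1 \right)},13 \right)} + Z{\left(-8,-10 \right)}\right) = - \frac{- 8 \cdot 13 - -7}{5} = - \frac{\left(-1\right) 104 + \left(-3 + 10\right)}{5} = - \frac{-104 + 7}{5} = \left(- \frac{1}{5}\right) \left(-97\right) = \frac{97}{5}$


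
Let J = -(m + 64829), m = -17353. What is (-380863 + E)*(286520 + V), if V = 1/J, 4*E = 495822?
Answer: -6989334766414985/94952 ≈ -7.3609e+10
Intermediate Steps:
E = 247911/2 (E = (¼)*495822 = 247911/2 ≈ 1.2396e+5)
J = -47476 (J = -(-17353 + 64829) = -1*47476 = -47476)
V = -1/47476 (V = 1/(-47476) = -1/47476 ≈ -2.1063e-5)
(-380863 + E)*(286520 + V) = (-380863 + 247911/2)*(286520 - 1/47476) = -513815/2*13602823519/47476 = -6989334766414985/94952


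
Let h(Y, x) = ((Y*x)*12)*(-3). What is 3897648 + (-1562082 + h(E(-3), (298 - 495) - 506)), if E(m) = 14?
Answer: 2689878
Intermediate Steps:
h(Y, x) = -36*Y*x (h(Y, x) = (12*Y*x)*(-3) = -36*Y*x)
3897648 + (-1562082 + h(E(-3), (298 - 495) - 506)) = 3897648 + (-1562082 - 36*14*((298 - 495) - 506)) = 3897648 + (-1562082 - 36*14*(-197 - 506)) = 3897648 + (-1562082 - 36*14*(-703)) = 3897648 + (-1562082 + 354312) = 3897648 - 1207770 = 2689878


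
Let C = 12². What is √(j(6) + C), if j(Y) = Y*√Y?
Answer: √(144 + 6*√6) ≈ 12.598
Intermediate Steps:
C = 144
j(Y) = Y^(3/2)
√(j(6) + C) = √(6^(3/2) + 144) = √(6*√6 + 144) = √(144 + 6*√6)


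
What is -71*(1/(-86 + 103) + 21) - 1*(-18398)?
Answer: 287348/17 ≈ 16903.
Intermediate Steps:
-71*(1/(-86 + 103) + 21) - 1*(-18398) = -71*(1/17 + 21) + 18398 = -71*358/17 + 18398 = -25418/17 + 18398 = 287348/17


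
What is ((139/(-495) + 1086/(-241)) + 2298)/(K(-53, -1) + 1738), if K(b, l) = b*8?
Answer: 273568841/156753630 ≈ 1.7452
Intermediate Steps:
K(b, l) = 8*b
((139/(-495) + 1086/(-241)) + 2298)/(K(-53, -1) + 1738) = ((139/(-495) + 1086/(-241)) + 2298)/(8*(-53) + 1738) = ((139*(-1/495) + 1086*(-1/241)) + 2298)/(-424 + 1738) = ((-139/495 - 1086/241) + 2298)/1314 = (-571069/119295 + 2298)*(1/1314) = (273568841/119295)*(1/1314) = 273568841/156753630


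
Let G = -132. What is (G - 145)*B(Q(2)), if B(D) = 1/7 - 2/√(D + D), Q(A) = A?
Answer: 1662/7 ≈ 237.43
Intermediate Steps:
B(D) = ⅐ - √2/√D (B(D) = 1*(⅐) - 2*√2/(2*√D) = ⅐ - 2*√2/(2*√D) = ⅐ - √2/√D)
(G - 145)*B(Q(2)) = (-132 - 145)*(⅐ - √2/√2) = -277*(⅐ - √2*√2/2) = -277*(⅐ - 1) = -277*(-6/7) = 1662/7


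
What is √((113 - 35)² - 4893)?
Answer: √1191 ≈ 34.511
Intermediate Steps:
√((113 - 35)² - 4893) = √(78² - 4893) = √(6084 - 4893) = √1191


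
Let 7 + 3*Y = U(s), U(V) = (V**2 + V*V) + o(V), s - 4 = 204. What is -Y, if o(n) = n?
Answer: -86729/3 ≈ -28910.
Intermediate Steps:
s = 208 (s = 4 + 204 = 208)
U(V) = V + 2*V**2 (U(V) = (V**2 + V*V) + V = (V**2 + V**2) + V = 2*V**2 + V = V + 2*V**2)
Y = 86729/3 (Y = -7/3 + (208*(1 + 2*208))/3 = -7/3 + (208*(1 + 416))/3 = -7/3 + (208*417)/3 = -7/3 + (1/3)*86736 = -7/3 + 28912 = 86729/3 ≈ 28910.)
-Y = -1*86729/3 = -86729/3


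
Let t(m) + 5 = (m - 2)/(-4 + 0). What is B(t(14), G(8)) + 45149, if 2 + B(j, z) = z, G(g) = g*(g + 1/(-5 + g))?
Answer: 135641/3 ≈ 45214.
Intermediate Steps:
t(m) = -9/2 - m/4 (t(m) = -5 + (m - 2)/(-4 + 0) = -5 + (-2 + m)/(-4) = -5 + (-2 + m)*(-¼) = -5 + (½ - m/4) = -9/2 - m/4)
B(j, z) = -2 + z
B(t(14), G(8)) + 45149 = (-2 + 8*(1 + 8² - 5*8)/(-5 + 8)) + 45149 = (-2 + 8*(1 + 64 - 40)/3) + 45149 = (-2 + 8*(⅓)*25) + 45149 = (-2 + 200/3) + 45149 = 194/3 + 45149 = 135641/3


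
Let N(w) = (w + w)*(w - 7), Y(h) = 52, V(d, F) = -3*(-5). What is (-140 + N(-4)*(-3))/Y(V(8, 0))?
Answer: -101/13 ≈ -7.7692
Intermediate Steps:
V(d, F) = 15
N(w) = 2*w*(-7 + w) (N(w) = (2*w)*(-7 + w) = 2*w*(-7 + w))
(-140 + N(-4)*(-3))/Y(V(8, 0)) = (-140 + (2*(-4)*(-7 - 4))*(-3))/52 = (-140 + (2*(-4)*(-11))*(-3))*(1/52) = (-140 + 88*(-3))*(1/52) = (-140 - 264)*(1/52) = -404*1/52 = -101/13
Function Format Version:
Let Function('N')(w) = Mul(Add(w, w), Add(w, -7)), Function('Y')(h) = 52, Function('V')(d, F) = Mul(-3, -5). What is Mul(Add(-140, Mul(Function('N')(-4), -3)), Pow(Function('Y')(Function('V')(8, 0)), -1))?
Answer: Rational(-101, 13) ≈ -7.7692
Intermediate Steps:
Function('V')(d, F) = 15
Function('N')(w) = Mul(2, w, Add(-7, w)) (Function('N')(w) = Mul(Mul(2, w), Add(-7, w)) = Mul(2, w, Add(-7, w)))
Mul(Add(-140, Mul(Function('N')(-4), -3)), Pow(Function('Y')(Function('V')(8, 0)), -1)) = Mul(Add(-140, Mul(Mul(2, -4, Add(-7, -4)), -3)), Pow(52, -1)) = Mul(Add(-140, Mul(Mul(2, -4, -11), -3)), Rational(1, 52)) = Mul(Add(-140, Mul(88, -3)), Rational(1, 52)) = Mul(Add(-140, -264), Rational(1, 52)) = Mul(-404, Rational(1, 52)) = Rational(-101, 13)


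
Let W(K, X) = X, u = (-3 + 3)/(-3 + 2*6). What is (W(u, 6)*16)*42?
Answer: 4032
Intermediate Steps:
u = 0 (u = 0/(-3 + 12) = 0/9 = 0*(⅑) = 0)
(W(u, 6)*16)*42 = (6*16)*42 = 96*42 = 4032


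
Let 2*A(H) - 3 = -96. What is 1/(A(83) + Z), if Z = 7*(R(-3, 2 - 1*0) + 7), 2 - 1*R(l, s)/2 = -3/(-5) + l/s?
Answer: 10/431 ≈ 0.023202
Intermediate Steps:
R(l, s) = 14/5 - 2*l/s (R(l, s) = 4 - 2*(-3/(-5) + l/s) = 4 - 2*(-3*(-⅕) + l/s) = 4 - 2*(⅗ + l/s) = 4 + (-6/5 - 2*l/s) = 14/5 - 2*l/s)
A(H) = -93/2 (A(H) = 3/2 + (½)*(-96) = 3/2 - 48 = -93/2)
Z = 448/5 (Z = 7*((14/5 - 2*(-3)/(2 - 1*0)) + 7) = 7*((14/5 - 2*(-3)/(2 + 0)) + 7) = 7*((14/5 - 2*(-3)/2) + 7) = 7*((14/5 - 2*(-3)*½) + 7) = 7*((14/5 + 3) + 7) = 7*(29/5 + 7) = 7*(64/5) = 448/5 ≈ 89.600)
1/(A(83) + Z) = 1/(-93/2 + 448/5) = 1/(431/10) = 10/431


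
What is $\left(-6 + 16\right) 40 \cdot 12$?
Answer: $4800$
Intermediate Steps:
$\left(-6 + 16\right) 40 \cdot 12 = 10 \cdot 40 \cdot 12 = 400 \cdot 12 = 4800$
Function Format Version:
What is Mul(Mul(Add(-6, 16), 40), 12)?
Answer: 4800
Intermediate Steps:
Mul(Mul(Add(-6, 16), 40), 12) = Mul(Mul(10, 40), 12) = Mul(400, 12) = 4800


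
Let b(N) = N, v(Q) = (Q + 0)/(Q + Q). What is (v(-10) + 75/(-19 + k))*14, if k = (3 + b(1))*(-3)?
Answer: -833/31 ≈ -26.871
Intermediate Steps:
v(Q) = ½ (v(Q) = Q/((2*Q)) = Q*(1/(2*Q)) = ½)
k = -12 (k = (3 + 1)*(-3) = 4*(-3) = -12)
(v(-10) + 75/(-19 + k))*14 = (½ + 75/(-19 - 12))*14 = (½ + 75/(-31))*14 = (½ + 75*(-1/31))*14 = (½ - 75/31)*14 = -119/62*14 = -833/31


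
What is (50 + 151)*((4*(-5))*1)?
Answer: -4020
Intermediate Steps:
(50 + 151)*((4*(-5))*1) = 201*(-20*1) = 201*(-20) = -4020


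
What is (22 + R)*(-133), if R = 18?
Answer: -5320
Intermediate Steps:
(22 + R)*(-133) = (22 + 18)*(-133) = 40*(-133) = -5320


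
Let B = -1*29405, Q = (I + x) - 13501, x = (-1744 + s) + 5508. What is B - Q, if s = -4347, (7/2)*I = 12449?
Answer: -132145/7 ≈ -18878.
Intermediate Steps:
I = 24898/7 (I = (2/7)*12449 = 24898/7 ≈ 3556.9)
x = -583 (x = (-1744 - 4347) + 5508 = -6091 + 5508 = -583)
Q = -73690/7 (Q = (24898/7 - 583) - 13501 = 20817/7 - 13501 = -73690/7 ≈ -10527.)
B = -29405
B - Q = -29405 - 1*(-73690/7) = -29405 + 73690/7 = -132145/7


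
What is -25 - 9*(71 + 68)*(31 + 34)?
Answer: -81340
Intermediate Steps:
-25 - 9*(71 + 68)*(31 + 34) = -25 - 1251*65 = -25 - 9*9035 = -25 - 81315 = -81340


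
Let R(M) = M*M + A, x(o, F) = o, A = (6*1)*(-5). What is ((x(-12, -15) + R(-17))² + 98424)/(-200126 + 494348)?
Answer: 159433/294222 ≈ 0.54188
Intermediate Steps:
A = -30 (A = 6*(-5) = -30)
R(M) = -30 + M² (R(M) = M*M - 30 = M² - 30 = -30 + M²)
((x(-12, -15) + R(-17))² + 98424)/(-200126 + 494348) = ((-12 + (-30 + (-17)²))² + 98424)/(-200126 + 494348) = ((-12 + (-30 + 289))² + 98424)/294222 = ((-12 + 259)² + 98424)*(1/294222) = (247² + 98424)*(1/294222) = (61009 + 98424)*(1/294222) = 159433*(1/294222) = 159433/294222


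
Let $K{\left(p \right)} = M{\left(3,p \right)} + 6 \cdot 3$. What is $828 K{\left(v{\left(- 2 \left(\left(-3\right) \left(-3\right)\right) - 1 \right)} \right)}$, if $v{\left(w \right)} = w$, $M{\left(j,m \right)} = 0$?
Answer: $14904$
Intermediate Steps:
$K{\left(p \right)} = 18$ ($K{\left(p \right)} = 0 + 6 \cdot 3 = 0 + 18 = 18$)
$828 K{\left(v{\left(- 2 \left(\left(-3\right) \left(-3\right)\right) - 1 \right)} \right)} = 828 \cdot 18 = 14904$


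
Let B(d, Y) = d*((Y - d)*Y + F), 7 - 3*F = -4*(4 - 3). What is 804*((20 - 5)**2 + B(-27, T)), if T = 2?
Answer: -1157760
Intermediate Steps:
F = 11/3 (F = 7/3 - (-4)*(4 - 3)/3 = 7/3 - (-4)/3 = 7/3 - 1/3*(-4) = 7/3 + 4/3 = 11/3 ≈ 3.6667)
B(d, Y) = d*(11/3 + Y*(Y - d)) (B(d, Y) = d*((Y - d)*Y + 11/3) = d*(Y*(Y - d) + 11/3) = d*(11/3 + Y*(Y - d)))
804*((20 - 5)**2 + B(-27, T)) = 804*((20 - 5)**2 + (1/3)*(-27)*(11 + 3*2**2 - 3*2*(-27))) = 804*(15**2 + (1/3)*(-27)*(11 + 3*4 + 162)) = 804*(225 + (1/3)*(-27)*(11 + 12 + 162)) = 804*(225 + (1/3)*(-27)*185) = 804*(225 - 1665) = 804*(-1440) = -1157760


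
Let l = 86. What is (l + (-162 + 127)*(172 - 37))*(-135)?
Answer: 626265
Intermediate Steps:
(l + (-162 + 127)*(172 - 37))*(-135) = (86 + (-162 + 127)*(172 - 37))*(-135) = (86 - 35*135)*(-135) = (86 - 4725)*(-135) = -4639*(-135) = 626265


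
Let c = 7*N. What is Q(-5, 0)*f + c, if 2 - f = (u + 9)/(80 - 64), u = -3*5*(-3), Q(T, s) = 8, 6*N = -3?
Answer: -29/2 ≈ -14.500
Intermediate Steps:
N = -½ (N = (⅙)*(-3) = -½ ≈ -0.50000)
u = 45 (u = -15*(-3) = 45)
f = -11/8 (f = 2 - (45 + 9)/(80 - 64) = 2 - 54/16 = 2 - 1*27/8 = 2 - 27/8 = -11/8 ≈ -1.3750)
c = -7/2 (c = 7*(-½) = -7/2 ≈ -3.5000)
Q(-5, 0)*f + c = 8*(-11/8) - 7/2 = -11 - 7/2 = -29/2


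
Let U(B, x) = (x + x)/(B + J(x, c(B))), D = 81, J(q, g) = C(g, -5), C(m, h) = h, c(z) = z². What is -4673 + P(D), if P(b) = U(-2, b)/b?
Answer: -32713/7 ≈ -4673.3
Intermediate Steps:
J(q, g) = -5
U(B, x) = 2*x/(-5 + B) (U(B, x) = (x + x)/(B - 5) = (2*x)/(-5 + B) = 2*x/(-5 + B))
P(b) = -2/7 (P(b) = (2*b/(-5 - 2))/b = (2*b/(-7))/b = (2*b*(-⅐))/b = (-2*b/7)/b = -2/7)
-4673 + P(D) = -4673 - 2/7 = -32713/7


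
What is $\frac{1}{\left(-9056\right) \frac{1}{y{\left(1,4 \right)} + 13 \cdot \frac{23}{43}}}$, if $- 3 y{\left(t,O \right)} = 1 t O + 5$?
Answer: $- \frac{85}{194704} \approx -0.00043656$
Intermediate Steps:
$y{\left(t,O \right)} = - \frac{5}{3} - \frac{O t}{3}$ ($y{\left(t,O \right)} = - \frac{1 t O + 5}{3} = - \frac{t O + 5}{3} = - \frac{O t + 5}{3} = - \frac{5 + O t}{3} = - \frac{5}{3} - \frac{O t}{3}$)
$\frac{1}{\left(-9056\right) \frac{1}{y{\left(1,4 \right)} + 13 \cdot \frac{23}{43}}} = \frac{1}{\left(-9056\right) \frac{1}{\left(- \frac{5}{3} - \frac{4}{3} \cdot 1\right) + 13 \cdot \frac{23}{43}}} = \frac{1}{\left(-9056\right) \frac{1}{\left(- \frac{5}{3} - \frac{4}{3}\right) + 13 \cdot 23 \cdot \frac{1}{43}}} = \frac{1}{\left(-9056\right) \frac{1}{-3 + 13 \cdot \frac{23}{43}}} = \frac{1}{\left(-9056\right) \frac{1}{-3 + \frac{299}{43}}} = \frac{1}{\left(-9056\right) \frac{1}{\frac{170}{43}}} = \frac{1}{\left(-9056\right) \frac{43}{170}} = \frac{1}{- \frac{194704}{85}} = - \frac{85}{194704}$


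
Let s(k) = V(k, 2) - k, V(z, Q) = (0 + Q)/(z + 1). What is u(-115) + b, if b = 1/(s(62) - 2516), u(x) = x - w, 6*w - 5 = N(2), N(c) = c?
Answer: -56600771/487236 ≈ -116.17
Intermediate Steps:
w = 7/6 (w = ⅚ + (⅙)*2 = ⅚ + ⅓ = 7/6 ≈ 1.1667)
V(z, Q) = Q/(1 + z)
s(k) = -k + 2/(1 + k) (s(k) = 2/(1 + k) - k = -k + 2/(1 + k))
u(x) = -7/6 + x (u(x) = x - 1*7/6 = x - 7/6 = -7/6 + x)
b = -63/162412 (b = 1/((2 - 1*62*(1 + 62))/(1 + 62) - 2516) = 1/((2 - 1*62*63)/63 - 2516) = 1/((2 - 3906)/63 - 2516) = 1/((1/63)*(-3904) - 2516) = 1/(-3904/63 - 2516) = 1/(-162412/63) = -63/162412 ≈ -0.00038790)
u(-115) + b = (-7/6 - 115) - 63/162412 = -697/6 - 63/162412 = -56600771/487236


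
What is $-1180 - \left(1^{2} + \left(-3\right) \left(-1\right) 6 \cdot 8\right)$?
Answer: $-1325$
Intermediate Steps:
$-1180 - \left(1^{2} + \left(-3\right) \left(-1\right) 6 \cdot 8\right) = -1180 - \left(1 + 3 \cdot 6 \cdot 8\right) = -1180 - \left(1 + 18 \cdot 8\right) = -1180 - \left(1 + 144\right) = -1180 - 145 = -1325$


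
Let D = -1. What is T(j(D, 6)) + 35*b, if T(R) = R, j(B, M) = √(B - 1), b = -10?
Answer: -350 + I*√2 ≈ -350.0 + 1.4142*I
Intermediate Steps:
j(B, M) = √(-1 + B)
T(j(D, 6)) + 35*b = √(-1 - 1) + 35*(-10) = √(-2) - 350 = I*√2 - 350 = -350 + I*√2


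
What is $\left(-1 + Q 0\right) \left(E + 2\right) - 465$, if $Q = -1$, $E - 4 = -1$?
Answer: $-470$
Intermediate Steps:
$E = 3$ ($E = 4 - 1 = 3$)
$\left(-1 + Q 0\right) \left(E + 2\right) - 465 = \left(-1 - 0\right) \left(3 + 2\right) - 465 = \left(-1 + 0\right) 5 - 465 = \left(-1\right) 5 - 465 = -5 - 465 = -470$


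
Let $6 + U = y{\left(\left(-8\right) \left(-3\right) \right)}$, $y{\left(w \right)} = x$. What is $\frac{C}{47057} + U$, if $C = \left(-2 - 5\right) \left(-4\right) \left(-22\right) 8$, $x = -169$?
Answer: $- \frac{8239903}{47057} \approx -175.1$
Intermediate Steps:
$y{\left(w \right)} = -169$
$C = -4928$ ($C = \left(-7\right) \left(-4\right) \left(-22\right) 8 = 28 \left(-22\right) 8 = \left(-616\right) 8 = -4928$)
$U = -175$ ($U = -6 - 169 = -175$)
$\frac{C}{47057} + U = - \frac{4928}{47057} - 175 = - \frac{8239903}{47057}$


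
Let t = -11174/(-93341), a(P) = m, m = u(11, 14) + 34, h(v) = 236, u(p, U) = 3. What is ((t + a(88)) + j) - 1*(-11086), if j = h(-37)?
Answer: 1060271593/93341 ≈ 11359.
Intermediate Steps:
j = 236
m = 37 (m = 3 + 34 = 37)
a(P) = 37
t = 11174/93341 (t = -11174*(-1/93341) = 11174/93341 ≈ 0.11971)
((t + a(88)) + j) - 1*(-11086) = ((11174/93341 + 37) + 236) - 1*(-11086) = (3464791/93341 + 236) + 11086 = 25493267/93341 + 11086 = 1060271593/93341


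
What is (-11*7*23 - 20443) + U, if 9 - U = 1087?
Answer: -23292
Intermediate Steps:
U = -1078 (U = 9 - 1*1087 = 9 - 1087 = -1078)
(-11*7*23 - 20443) + U = (-11*7*23 - 20443) - 1078 = (-77*23 - 20443) - 1078 = (-1771 - 20443) - 1078 = -22214 - 1078 = -23292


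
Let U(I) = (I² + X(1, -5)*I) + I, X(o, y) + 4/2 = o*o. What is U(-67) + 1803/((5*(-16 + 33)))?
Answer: 383368/85 ≈ 4510.2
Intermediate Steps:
X(o, y) = -2 + o² (X(o, y) = -2 + o*o = -2 + o²)
U(I) = I² (U(I) = (I² + (-2 + 1²)*I) + I = (I² + (-2 + 1)*I) + I = (I² - I) + I = I²)
U(-67) + 1803/((5*(-16 + 33))) = (-67)² + 1803/((5*(-16 + 33))) = 4489 + 1803/((5*17)) = 4489 + 1803/85 = 383368/85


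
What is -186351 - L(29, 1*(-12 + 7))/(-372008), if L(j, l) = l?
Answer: -69324062813/372008 ≈ -1.8635e+5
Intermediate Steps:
-186351 - L(29, 1*(-12 + 7))/(-372008) = -186351 - 1*(-12 + 7)/(-372008) = -186351 - 1*(-5)*(-1)/372008 = -186351 - (-5)*(-1)/372008 = -186351 - 1*5/372008 = -186351 - 5/372008 = -69324062813/372008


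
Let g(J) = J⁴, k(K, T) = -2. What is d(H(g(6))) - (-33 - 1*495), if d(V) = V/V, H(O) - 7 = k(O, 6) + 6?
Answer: 529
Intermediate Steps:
H(O) = 11 (H(O) = 7 + (-2 + 6) = 7 + 4 = 11)
d(V) = 1
d(H(g(6))) - (-33 - 1*495) = 1 - (-33 - 1*495) = 1 - (-33 - 495) = 1 - 1*(-528) = 1 + 528 = 529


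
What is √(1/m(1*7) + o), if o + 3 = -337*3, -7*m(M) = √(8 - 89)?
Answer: √(-9126 + 7*I)/3 ≈ 0.012213 + 31.843*I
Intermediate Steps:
m(M) = -9*I/7 (m(M) = -√(8 - 89)/7 = -9*I/7)
o = -1014 (o = -3 - 337*3 = -3 - 1011 = -1014)
√(1/m(1*7) + o) = √(1/(-9*I/7) - 1014) = √(7*I/9 - 1014) = √(-1014 + 7*I/9)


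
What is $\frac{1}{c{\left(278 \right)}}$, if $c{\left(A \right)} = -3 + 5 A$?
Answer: $\frac{1}{1387} \approx 0.00072098$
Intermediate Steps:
$\frac{1}{c{\left(278 \right)}} = \frac{1}{-3 + 5 \cdot 278} = \frac{1}{-3 + 1390} = \frac{1}{1387}$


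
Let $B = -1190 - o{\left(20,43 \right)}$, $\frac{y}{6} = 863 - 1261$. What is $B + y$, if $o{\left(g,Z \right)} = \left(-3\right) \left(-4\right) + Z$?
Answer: $-3633$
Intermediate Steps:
$y = -2388$ ($y = 6 \left(863 - 1261\right) = 6 \left(-398\right) = -2388$)
$o{\left(g,Z \right)} = 12 + Z$
$B = -1245$ ($B = -1190 - \left(12 + 43\right) = -1190 - 55 = -1245$)
$B + y = -1245 - 2388 = -3633$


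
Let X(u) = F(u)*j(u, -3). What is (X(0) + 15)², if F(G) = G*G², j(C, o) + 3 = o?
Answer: 225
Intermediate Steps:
j(C, o) = -3 + o
F(G) = G³
X(u) = -6*u³ (X(u) = u³*(-3 - 3) = u³*(-6) = -6*u³)
(X(0) + 15)² = (-6*0³ + 15)² = (-6*0 + 15)² = (0 + 15)² = 15² = 225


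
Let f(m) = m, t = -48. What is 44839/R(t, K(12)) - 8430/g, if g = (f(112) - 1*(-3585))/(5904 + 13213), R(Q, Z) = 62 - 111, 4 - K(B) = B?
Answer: -8062428973/181153 ≈ -44506.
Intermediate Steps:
K(B) = 4 - B
R(Q, Z) = -49
g = 3697/19117 (g = (112 - 1*(-3585))/(5904 + 13213) = (112 + 3585)/19117 = 3697*(1/19117) = 3697/19117 ≈ 0.19339)
44839/R(t, K(12)) - 8430/g = 44839/(-49) - 8430/3697/19117 = 44839*(-1/49) - 8430*19117/3697 = -44839/49 - 161156310/3697 = -8062428973/181153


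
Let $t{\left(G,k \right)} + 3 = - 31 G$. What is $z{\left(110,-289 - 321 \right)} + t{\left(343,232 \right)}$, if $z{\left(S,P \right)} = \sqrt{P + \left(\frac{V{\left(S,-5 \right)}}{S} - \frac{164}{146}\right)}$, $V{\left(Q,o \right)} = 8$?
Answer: $-10636 + \frac{2 i \sqrt{2462568130}}{4015} \approx -10636.0 + 24.719 i$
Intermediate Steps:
$z{\left(S,P \right)} = \sqrt{- \frac{82}{73} + P + \frac{8}{S}}$ ($z{\left(S,P \right)} = \sqrt{P + \left(\frac{8}{S} - \frac{164}{146}\right)} = \sqrt{P + \left(\frac{8}{S} - \frac{82}{73}\right)} = \sqrt{P - \left(\frac{82}{73} - \frac{8}{S}\right)} = \sqrt{- \frac{82}{73} + P + \frac{8}{S}}$)
$t{\left(G,k \right)} = -3 - 31 G$
$z{\left(110,-289 - 321 \right)} + t{\left(343,232 \right)} = \frac{\sqrt{-5986 + 5329 \left(-289 - 321\right) + \frac{42632}{110}}}{73} - 10636 = \frac{\sqrt{-5986 + 5329 \left(-610\right) + 42632 \cdot \frac{1}{110}}}{73} - 10636 = \frac{\sqrt{-5986 - 3250690 + \frac{21316}{55}}}{73} - 10636 = \frac{\sqrt{- \frac{179095864}{55}}}{73} - 10636 = \frac{\frac{2}{55} i \sqrt{2462568130}}{73} - 10636 = \frac{2 i \sqrt{2462568130}}{4015} - 10636 = -10636 + \frac{2 i \sqrt{2462568130}}{4015}$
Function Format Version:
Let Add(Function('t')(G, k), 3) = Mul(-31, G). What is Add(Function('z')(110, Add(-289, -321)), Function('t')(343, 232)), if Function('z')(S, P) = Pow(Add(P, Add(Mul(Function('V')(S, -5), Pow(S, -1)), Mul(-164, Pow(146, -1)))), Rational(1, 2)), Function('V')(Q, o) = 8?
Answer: Add(-10636, Mul(Rational(2, 4015), I, Pow(2462568130, Rational(1, 2)))) ≈ Add(-10636., Mul(24.719, I))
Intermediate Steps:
Function('z')(S, P) = Pow(Add(Rational(-82, 73), P, Mul(8, Pow(S, -1))), Rational(1, 2)) (Function('z')(S, P) = Pow(Add(P, Add(Mul(8, Pow(S, -1)), Mul(-164, Pow(146, -1)))), Rational(1, 2)) = Pow(Add(P, Add(Mul(8, Pow(S, -1)), Mul(-164, Rational(1, 146)))), Rational(1, 2)) = Pow(Add(P, Add(Mul(8, Pow(S, -1)), Rational(-82, 73))), Rational(1, 2)) = Pow(Add(P, Add(Rational(-82, 73), Mul(8, Pow(S, -1)))), Rational(1, 2)) = Pow(Add(Rational(-82, 73), P, Mul(8, Pow(S, -1))), Rational(1, 2)))
Function('t')(G, k) = Add(-3, Mul(-31, G))
Add(Function('z')(110, Add(-289, -321)), Function('t')(343, 232)) = Add(Mul(Rational(1, 73), Pow(Add(-5986, Mul(5329, Add(-289, -321)), Mul(42632, Pow(110, -1))), Rational(1, 2))), Add(-3, Mul(-31, 343))) = Add(Mul(Rational(1, 73), Pow(Add(-5986, Mul(5329, -610), Mul(42632, Rational(1, 110))), Rational(1, 2))), Add(-3, -10633)) = Add(Mul(Rational(1, 73), Pow(Add(-5986, -3250690, Rational(21316, 55)), Rational(1, 2))), -10636) = Add(Mul(Rational(1, 73), Pow(Rational(-179095864, 55), Rational(1, 2))), -10636) = Add(Mul(Rational(1, 73), Mul(Rational(2, 55), I, Pow(2462568130, Rational(1, 2)))), -10636) = Add(Mul(Rational(2, 4015), I, Pow(2462568130, Rational(1, 2))), -10636) = Add(-10636, Mul(Rational(2, 4015), I, Pow(2462568130, Rational(1, 2))))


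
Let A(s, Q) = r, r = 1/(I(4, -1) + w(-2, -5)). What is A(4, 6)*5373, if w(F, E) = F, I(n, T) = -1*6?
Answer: -5373/8 ≈ -671.63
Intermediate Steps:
I(n, T) = -6
r = -⅛ (r = 1/(-6 - 2) = 1/(-8) = -⅛ ≈ -0.12500)
A(s, Q) = -⅛
A(4, 6)*5373 = -⅛*5373 = -5373/8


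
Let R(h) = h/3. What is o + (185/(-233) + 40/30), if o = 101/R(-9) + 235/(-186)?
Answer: -496809/14446 ≈ -34.391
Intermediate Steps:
R(h) = h/3 (R(h) = h*(⅓) = h/3)
o = -6497/186 (o = 101/(((⅓)*(-9))) + 235/(-186) = 101/(-3) + 235*(-1/186) = 101*(-⅓) - 235/186 = -101/3 - 235/186 = -6497/186 ≈ -34.930)
o + (185/(-233) + 40/30) = -6497/186 + (185/(-233) + 40/30) = -6497/186 + (185*(-1/233) + 40*(1/30)) = -6497/186 + (-185/233 + 4/3) = -6497/186 + 377/699 = -496809/14446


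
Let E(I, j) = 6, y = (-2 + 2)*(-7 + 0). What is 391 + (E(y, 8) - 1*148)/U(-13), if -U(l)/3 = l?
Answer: 15107/39 ≈ 387.36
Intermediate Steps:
y = 0 (y = 0*(-7) = 0)
U(l) = -3*l
391 + (E(y, 8) - 1*148)/U(-13) = 391 + (6 - 1*148)/((-3*(-13))) = 391 + (6 - 148)/39 = 391 - 142*1/39 = 391 - 142/39 = 15107/39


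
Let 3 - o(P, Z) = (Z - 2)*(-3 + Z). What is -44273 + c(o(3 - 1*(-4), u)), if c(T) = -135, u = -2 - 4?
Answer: -44408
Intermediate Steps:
u = -6
o(P, Z) = 3 - (-3 + Z)*(-2 + Z) (o(P, Z) = 3 - (Z - 2)*(-3 + Z) = 3 - (-2 + Z)*(-3 + Z) = 3 - (-3 + Z)*(-2 + Z))
-44273 + c(o(3 - 1*(-4), u)) = -44273 - 135 = -44408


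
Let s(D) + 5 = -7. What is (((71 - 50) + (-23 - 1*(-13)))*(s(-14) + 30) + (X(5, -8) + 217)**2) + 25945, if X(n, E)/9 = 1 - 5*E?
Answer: 369539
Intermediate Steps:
s(D) = -12 (s(D) = -5 - 7 = -12)
X(n, E) = 9 - 45*E (X(n, E) = 9*(1 - 5*E) = 9 - 45*E)
(((71 - 50) + (-23 - 1*(-13)))*(s(-14) + 30) + (X(5, -8) + 217)**2) + 25945 = (((71 - 50) + (-23 - 1*(-13)))*(-12 + 30) + ((9 - 45*(-8)) + 217)**2) + 25945 = ((21 + (-23 + 13))*18 + ((9 + 360) + 217)**2) + 25945 = ((21 - 10)*18 + (369 + 217)**2) + 25945 = (11*18 + 586**2) + 25945 = (198 + 343396) + 25945 = 343594 + 25945 = 369539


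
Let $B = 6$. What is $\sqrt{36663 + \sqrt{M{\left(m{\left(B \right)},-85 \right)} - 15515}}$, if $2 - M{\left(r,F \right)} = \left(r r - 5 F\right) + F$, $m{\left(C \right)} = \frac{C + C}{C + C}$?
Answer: $\sqrt{36663 + i \sqrt{15854}} \approx 191.48 + 0.3288 i$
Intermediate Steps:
$m{\left(C \right)} = 1$ ($m{\left(C \right)} = \frac{2 C}{2 C} = 2 C \frac{1}{2 C} = 1$)
$M{\left(r,F \right)} = 2 - r^{2} + 4 F$ ($M{\left(r,F \right)} = 2 - \left(\left(r r - 5 F\right) + F\right) = 2 - \left(\left(r^{2} - 5 F\right) + F\right) = 2 - \left(r^{2} - 4 F\right) = 2 + \left(- r^{2} + 4 F\right) = 2 - r^{2} + 4 F$)
$\sqrt{36663 + \sqrt{M{\left(m{\left(B \right)},-85 \right)} - 15515}} = \sqrt{36663 + \sqrt{\left(2 - 1^{2} + 4 \left(-85\right)\right) - 15515}} = \sqrt{36663 + \sqrt{\left(2 - 1 - 340\right) - 15515}} = \sqrt{36663 + \sqrt{-339 - 15515}} = \sqrt{36663 + \sqrt{-15854}} = \sqrt{36663 + i \sqrt{15854}}$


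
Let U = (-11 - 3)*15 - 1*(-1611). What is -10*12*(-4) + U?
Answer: 1881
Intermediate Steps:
U = 1401 (U = -14*15 + 1611 = -210 + 1611 = 1401)
-10*12*(-4) + U = -10*12*(-4) + 1401 = -120*(-4) + 1401 = 480 + 1401 = 1881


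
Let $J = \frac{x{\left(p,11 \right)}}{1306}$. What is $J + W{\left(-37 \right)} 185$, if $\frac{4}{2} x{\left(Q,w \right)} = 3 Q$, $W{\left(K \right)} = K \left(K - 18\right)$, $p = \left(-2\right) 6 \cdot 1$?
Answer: $\frac{245838166}{653} \approx 3.7648 \cdot 10^{5}$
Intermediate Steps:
$p = -12$ ($p = \left(-12\right) 1 = -12$)
$W{\left(K \right)} = K \left(-18 + K\right)$
$x{\left(Q,w \right)} = \frac{3 Q}{2}$
$J = - \frac{9}{653}$ ($J = \frac{\frac{3}{2} \left(-12\right)}{1306} = \left(-18\right) \frac{1}{1306} = - \frac{9}{653} \approx -0.013783$)
$J + W{\left(-37 \right)} 185 = - \frac{9}{653} + - 37 \left(-18 - 37\right) 185 = - \frac{9}{653} + \left(-37\right) \left(-55\right) 185 = - \frac{9}{653} + 2035 \cdot 185 = - \frac{9}{653} + 376475 = \frac{245838166}{653}$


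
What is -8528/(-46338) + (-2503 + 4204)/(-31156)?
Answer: 93438715/721853364 ≈ 0.12944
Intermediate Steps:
-8528/(-46338) + (-2503 + 4204)/(-31156) = -8528*(-1/46338) + 1701*(-1/31156) = 4264/23169 - 1701/31156 = 93438715/721853364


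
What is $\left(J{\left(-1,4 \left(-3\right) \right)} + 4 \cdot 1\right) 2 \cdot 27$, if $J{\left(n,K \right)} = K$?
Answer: $-432$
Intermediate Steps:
$\left(J{\left(-1,4 \left(-3\right) \right)} + 4 \cdot 1\right) 2 \cdot 27 = \left(4 \left(-3\right) + 4 \cdot 1\right) 2 \cdot 27 = \left(-12 + 4\right) 2 \cdot 27 = \left(-8\right) 2 \cdot 27 = \left(-16\right) 27 = -432$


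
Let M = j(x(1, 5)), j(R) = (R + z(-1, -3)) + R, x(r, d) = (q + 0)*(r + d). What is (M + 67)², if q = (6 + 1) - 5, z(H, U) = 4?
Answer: 9025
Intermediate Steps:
q = 2 (q = 7 - 5 = 2)
x(r, d) = 2*d + 2*r (x(r, d) = (2 + 0)*(r + d) = 2*(d + r) = 2*d + 2*r)
j(R) = 4 + 2*R (j(R) = (R + 4) + R = (4 + R) + R = 4 + 2*R)
M = 28 (M = 4 + 2*(2*5 + 2*1) = 4 + 2*(10 + 2) = 4 + 2*12 = 4 + 24 = 28)
(M + 67)² = (28 + 67)² = 95² = 9025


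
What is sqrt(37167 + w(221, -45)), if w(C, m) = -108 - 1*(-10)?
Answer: sqrt(37069) ≈ 192.53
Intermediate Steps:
w(C, m) = -98 (w(C, m) = -108 + 10 = -98)
sqrt(37167 + w(221, -45)) = sqrt(37167 - 98) = sqrt(37069)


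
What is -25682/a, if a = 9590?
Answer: -12841/4795 ≈ -2.6780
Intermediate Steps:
-25682/a = -25682/9590 = -25682*1/9590 = -12841/4795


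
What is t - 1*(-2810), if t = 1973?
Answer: 4783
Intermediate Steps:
t - 1*(-2810) = 1973 - 1*(-2810) = 1973 + 2810 = 4783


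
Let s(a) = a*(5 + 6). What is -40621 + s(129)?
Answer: -39202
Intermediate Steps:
s(a) = 11*a (s(a) = a*11 = 11*a)
-40621 + s(129) = -40621 + 11*129 = -40621 + 1419 = -39202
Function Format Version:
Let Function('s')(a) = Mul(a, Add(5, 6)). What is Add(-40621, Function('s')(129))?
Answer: -39202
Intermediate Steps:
Function('s')(a) = Mul(11, a) (Function('s')(a) = Mul(a, 11) = Mul(11, a))
Add(-40621, Function('s')(129)) = Add(-40621, Mul(11, 129)) = Add(-40621, 1419) = -39202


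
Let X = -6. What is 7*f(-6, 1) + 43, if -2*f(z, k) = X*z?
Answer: -83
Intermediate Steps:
f(z, k) = 3*z (f(z, k) = -(-3)*z = 3*z)
7*f(-6, 1) + 43 = 7*(3*(-6)) + 43 = 7*(-18) + 43 = -126 + 43 = -83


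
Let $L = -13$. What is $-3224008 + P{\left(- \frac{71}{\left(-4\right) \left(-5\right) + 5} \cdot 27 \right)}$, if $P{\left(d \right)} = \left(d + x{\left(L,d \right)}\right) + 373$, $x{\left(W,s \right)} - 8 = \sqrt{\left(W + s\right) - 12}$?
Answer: $- \frac{80592592}{25} + \frac{i \sqrt{2542}}{5} \approx -3.2237 \cdot 10^{6} + 10.084 i$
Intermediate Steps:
$x{\left(W,s \right)} = 8 + \sqrt{-12 + W + s}$ ($x{\left(W,s \right)} = 8 + \sqrt{\left(W + s\right) - 12} = 8 + \sqrt{-12 + W + s}$)
$P{\left(d \right)} = 381 + d + \sqrt{-25 + d}$ ($P{\left(d \right)} = \left(d + \left(8 + \sqrt{-12 - 13 + d}\right)\right) + 373 = \left(d + \left(8 + \sqrt{-25 + d}\right)\right) + 373 = \left(8 + d + \sqrt{-25 + d}\right) + 373 = 381 + d + \sqrt{-25 + d}$)
$-3224008 + P{\left(- \frac{71}{\left(-4\right) \left(-5\right) + 5} \cdot 27 \right)} = -3224008 + \left(381 + - \frac{71}{\left(-4\right) \left(-5\right) + 5} \cdot 27 + \sqrt{-25 + - \frac{71}{\left(-4\right) \left(-5\right) + 5} \cdot 27}\right) = -3224008 + \left(381 + - \frac{71}{20 + 5} \cdot 27 + \sqrt{-25 + - \frac{71}{20 + 5} \cdot 27}\right) = -3224008 + \left(381 + - \frac{71}{25} \cdot 27 + \sqrt{-25 + - \frac{71}{25} \cdot 27}\right) = -3224008 + \left(381 + \left(-71\right) \frac{1}{25} \cdot 27 + \sqrt{-25 + \left(-71\right) \frac{1}{25} \cdot 27}\right) = -3224008 + \left(381 - \frac{1917}{25} + \sqrt{-25 - \frac{1917}{25}}\right) = -3224008 + \left(381 - \frac{1917}{25} + \sqrt{- \frac{2542}{25}}\right) = -3224008 + \left(381 - \frac{1917}{25} + \frac{i \sqrt{2542}}{5}\right) = -3224008 + \left(\frac{7608}{25} + \frac{i \sqrt{2542}}{5}\right) = - \frac{80592592}{25} + \frac{i \sqrt{2542}}{5}$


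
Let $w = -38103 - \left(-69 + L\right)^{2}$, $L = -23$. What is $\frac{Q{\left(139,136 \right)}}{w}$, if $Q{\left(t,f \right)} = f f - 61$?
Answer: $- \frac{18435}{46567} \approx -0.39588$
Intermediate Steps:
$Q{\left(t,f \right)} = -61 + f^{2}$ ($Q{\left(t,f \right)} = f^{2} - 61 = -61 + f^{2}$)
$w = -46567$ ($w = -38103 - \left(-69 - 23\right)^{2} = -38103 - \left(-92\right)^{2} = -38103 - 8464 = -46567$)
$\frac{Q{\left(139,136 \right)}}{w} = \frac{-61 + 136^{2}}{-46567} = \left(-61 + 18496\right) \left(- \frac{1}{46567}\right) = 18435 \left(- \frac{1}{46567}\right) = - \frac{18435}{46567}$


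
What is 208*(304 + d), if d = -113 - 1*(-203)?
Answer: 81952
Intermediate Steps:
d = 90 (d = -113 + 203 = 90)
208*(304 + d) = 208*(304 + 90) = 208*394 = 81952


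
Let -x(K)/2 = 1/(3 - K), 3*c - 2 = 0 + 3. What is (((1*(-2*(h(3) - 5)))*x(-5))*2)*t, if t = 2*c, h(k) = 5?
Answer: 0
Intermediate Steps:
c = 5/3 (c = 2/3 + (0 + 3)/3 = 2/3 + (1/3)*3 = 2/3 + 1 = 5/3 ≈ 1.6667)
x(K) = -2/(3 - K)
t = 10/3 (t = 2*(5/3) = 10/3 ≈ 3.3333)
(((1*(-2*(h(3) - 5)))*x(-5))*2)*t = (((1*(-2*(5 - 5)))*(2/(-3 - 5)))*2)*(10/3) = (((1*(-2*0))*(2/(-8)))*2)*(10/3) = (((1*0)*(2*(-1/8)))*2)*(10/3) = ((0*(-1/4))*2)*(10/3) = (0*2)*(10/3) = 0*(10/3) = 0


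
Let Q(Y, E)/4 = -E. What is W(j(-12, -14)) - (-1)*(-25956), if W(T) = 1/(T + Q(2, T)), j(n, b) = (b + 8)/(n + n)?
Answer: -77872/3 ≈ -25957.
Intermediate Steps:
Q(Y, E) = -4*E (Q(Y, E) = 4*(-E) = -4*E)
j(n, b) = (8 + b)/(2*n) (j(n, b) = (8 + b)/((2*n)) = (8 + b)*(1/(2*n)) = (8 + b)/(2*n))
W(T) = -1/(3*T) (W(T) = 1/(T - 4*T) = 1/(-3*T) = -1/(3*T))
W(j(-12, -14)) - (-1)*(-25956) = -(-24/(8 - 14))/3 - (-1)*(-25956) = -1/(3*((½)*(-1/12)*(-6))) - 1*25956 = -1/(3*¼) - 25956 = -⅓*4 - 25956 = -4/3 - 25956 = -77872/3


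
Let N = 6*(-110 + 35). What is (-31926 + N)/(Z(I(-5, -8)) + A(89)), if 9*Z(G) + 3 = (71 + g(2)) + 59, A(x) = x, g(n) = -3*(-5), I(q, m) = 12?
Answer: -291384/943 ≈ -309.00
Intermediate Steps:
g(n) = 15
Z(G) = 142/9 (Z(G) = -⅓ + ((71 + 15) + 59)/9 = -⅓ + (86 + 59)/9 = -⅓ + (⅑)*145 = -⅓ + 145/9 = 142/9)
N = -450 (N = 6*(-75) = -450)
(-31926 + N)/(Z(I(-5, -8)) + A(89)) = (-31926 - 450)/(142/9 + 89) = -32376/943/9 = -32376*9/943 = -291384/943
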